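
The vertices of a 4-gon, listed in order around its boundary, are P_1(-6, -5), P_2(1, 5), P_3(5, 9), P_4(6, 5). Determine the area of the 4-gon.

35

Apply the shoelace (surveyor's) formula: 2A = Σ (x_i·y_{i+1} − x_{i+1}·y_i), indices taken mod 4.
Σ = (-25) + (-16) + (-29) + (0) = -70
Area = |Σ|/2 = 35.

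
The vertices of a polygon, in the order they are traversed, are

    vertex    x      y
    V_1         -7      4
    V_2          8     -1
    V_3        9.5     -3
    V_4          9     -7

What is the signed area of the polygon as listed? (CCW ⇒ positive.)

-46

Apply Gauss's area formula: 2A = Σ (x_i·y_{i+1} − x_{i+1}·y_i), indices taken mod 4.
Σ = (-25) + (-14.5) + (-39.5) + (-13) = -92
Signed area = Σ/2 = -46 (negative ⇒ clockwise traversal).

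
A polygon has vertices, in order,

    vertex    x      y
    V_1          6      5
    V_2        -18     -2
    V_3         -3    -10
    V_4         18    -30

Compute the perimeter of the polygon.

|V_1V_2| = √((-24)² + (-7)²) = √625 = 25
|V_2V_3| = √((15)² + (-8)²) = √289 = 17
|V_3V_4| = √((21)² + (-20)²) = √841 = 29
|V_4V_1| = √((-12)² + (35)²) = √1369 = 37
Perimeter = 25 + 17 + 29 + 37 = 108.

108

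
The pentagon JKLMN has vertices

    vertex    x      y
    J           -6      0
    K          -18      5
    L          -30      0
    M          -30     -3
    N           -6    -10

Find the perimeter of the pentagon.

64

|JK| = √((-12)² + (5)²) = √169 = 13
|KL| = √((-12)² + (-5)²) = √169 = 13
|LM| = √((0)² + (-3)²) = √9 = 3
|MN| = √((24)² + (-7)²) = √625 = 25
|NJ| = √((0)² + (10)²) = √100 = 10
Perimeter = 13 + 13 + 3 + 25 + 10 = 64.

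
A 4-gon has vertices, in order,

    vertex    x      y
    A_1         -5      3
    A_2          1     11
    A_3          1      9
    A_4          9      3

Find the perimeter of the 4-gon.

|A_1A_2| = √((6)² + (8)²) = √100 = 10
|A_2A_3| = √((0)² + (-2)²) = √4 = 2
|A_3A_4| = √((8)² + (-6)²) = √100 = 10
|A_4A_1| = √((-14)² + (0)²) = √196 = 14
Perimeter = 10 + 2 + 10 + 14 = 36.

36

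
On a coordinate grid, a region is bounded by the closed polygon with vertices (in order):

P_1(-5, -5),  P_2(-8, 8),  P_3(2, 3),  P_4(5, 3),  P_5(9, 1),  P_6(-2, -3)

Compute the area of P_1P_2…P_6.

90.5

Apply Gauss's area formula: 2A = Σ (x_i·y_{i+1} − x_{i+1}·y_i), indices taken mod 6.
Σ = (-80) + (-40) + (-9) + (-22) + (-25) + (-5) = -181
Area = |Σ|/2 = 90.5.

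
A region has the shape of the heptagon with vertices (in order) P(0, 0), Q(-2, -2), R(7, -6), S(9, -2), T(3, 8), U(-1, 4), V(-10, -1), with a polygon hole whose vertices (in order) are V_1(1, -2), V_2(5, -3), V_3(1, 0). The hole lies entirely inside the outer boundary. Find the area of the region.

98.5

Outer boundary:
Σ = (0) + (26) + (40) + (78) + (20) + (41) + (0) = 205
Area = |Σ|/2 = 102.5.
Hole:
Σ = (7) + (3) + (-2) = 8
Area = |Σ|/2 = 4.
Net area = 102.5 − 4 = 98.5.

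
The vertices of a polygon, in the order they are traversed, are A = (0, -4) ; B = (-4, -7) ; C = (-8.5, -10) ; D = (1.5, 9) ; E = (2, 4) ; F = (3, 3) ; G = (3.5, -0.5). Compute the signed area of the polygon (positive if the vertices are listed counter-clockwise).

-70.5

Σ = (-16) + (-19.5) + (-61.5) + (-12) + (-6) + (-12) + (-14) = -141
Signed area = Σ/2 = -70.5 (negative ⇒ clockwise traversal).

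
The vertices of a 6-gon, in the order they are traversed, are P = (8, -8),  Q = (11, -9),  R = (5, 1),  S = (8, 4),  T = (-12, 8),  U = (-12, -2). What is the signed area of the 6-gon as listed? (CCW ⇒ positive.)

P→Q: (8)(-9) − (11)(-8) = 16
Q→R: (11)(1) − (5)(-9) = 56
R→S: (5)(4) − (8)(1) = 12
S→T: (8)(8) − (-12)(4) = 112
T→U: (-12)(-2) − (-12)(8) = 120
U→P: (-12)(-8) − (8)(-2) = 112
Σ = 428
Signed area = Σ/2 = 214 (positive ⇒ counter-clockwise traversal).

214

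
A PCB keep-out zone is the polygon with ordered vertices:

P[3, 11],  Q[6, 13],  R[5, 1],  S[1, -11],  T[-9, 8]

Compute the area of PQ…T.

178

Apply the surveyor's formula: 2A = Σ (x_i·y_{i+1} − x_{i+1}·y_i), indices taken mod 5.
P→Q: (3)(13) − (6)(11) = -27
Q→R: (6)(1) − (5)(13) = -59
R→S: (5)(-11) − (1)(1) = -56
S→T: (1)(8) − (-9)(-11) = -91
T→P: (-9)(11) − (3)(8) = -123
Σ = -356
Area = |Σ|/2 = 178.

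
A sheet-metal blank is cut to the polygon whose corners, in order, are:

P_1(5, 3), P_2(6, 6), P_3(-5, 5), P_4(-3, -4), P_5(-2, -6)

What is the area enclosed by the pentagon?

Apply the shoelace formula: 2A = Σ (x_i·y_{i+1} − x_{i+1}·y_i), indices taken mod 5.
Σ = (12) + (60) + (35) + (10) + (24) = 141
Area = |Σ|/2 = 70.5.

70.5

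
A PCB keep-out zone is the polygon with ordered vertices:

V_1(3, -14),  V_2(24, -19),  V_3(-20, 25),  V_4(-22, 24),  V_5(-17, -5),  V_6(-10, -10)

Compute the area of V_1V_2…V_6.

688.5

Apply the shoelace (surveyor's) formula: 2A = Σ (x_i·y_{i+1} − x_{i+1}·y_i), indices taken mod 6.
Σ = (279) + (220) + (70) + (518) + (120) + (170) = 1377
Area = |Σ|/2 = 688.5.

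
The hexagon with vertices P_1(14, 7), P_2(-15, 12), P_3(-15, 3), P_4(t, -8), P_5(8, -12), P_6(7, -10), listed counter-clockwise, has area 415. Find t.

The doubled signed area Σ (x_i y_{i+1} − x_{i+1} y_i) is linear in t.
With t=0 it equals 785; the coefficient of t is -15 (from the two edges through P_4).
So -15·t + 785 = 2·415 = 830 ⇒ t = -3.

-3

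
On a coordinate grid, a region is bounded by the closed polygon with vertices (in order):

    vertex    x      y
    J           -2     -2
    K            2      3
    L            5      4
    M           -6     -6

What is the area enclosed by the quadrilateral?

7.5

Σ = (-2) + (-7) + (-6) + (0) = -15
Area = |Σ|/2 = 7.5.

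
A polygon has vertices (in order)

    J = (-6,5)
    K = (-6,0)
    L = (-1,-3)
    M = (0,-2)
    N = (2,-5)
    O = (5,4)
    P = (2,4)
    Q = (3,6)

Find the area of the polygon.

Σ = (30) + (18) + (2) + (4) + (33) + (12) + (0) + (51) = 150
Area = |Σ|/2 = 75.

75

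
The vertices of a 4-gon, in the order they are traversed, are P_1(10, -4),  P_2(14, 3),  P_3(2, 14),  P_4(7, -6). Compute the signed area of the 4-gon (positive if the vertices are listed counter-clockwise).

Apply the surveyor's formula: 2A = Σ (x_i·y_{i+1} − x_{i+1}·y_i), indices taken mod 4.
P_1→P_2: (10)(3) − (14)(-4) = 86
P_2→P_3: (14)(14) − (2)(3) = 190
P_3→P_4: (2)(-6) − (7)(14) = -110
P_4→P_1: (7)(-4) − (10)(-6) = 32
Σ = 198
Signed area = Σ/2 = 99 (positive ⇒ counter-clockwise traversal).

99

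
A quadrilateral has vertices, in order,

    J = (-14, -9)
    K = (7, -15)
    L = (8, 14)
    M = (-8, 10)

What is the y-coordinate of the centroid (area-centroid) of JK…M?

Apply the shoelace formula. First the cross-terms c_i = x_i·y_{i+1} − x_{i+1}·y_i:
  273, 218, 192, 212  ⇒  2A = 895, A = 447.5.
Then Σ (y_i + y_{i+1})·c_i = -1950, so ȳ = -1950 / (6·447.5) = -130/179.

-130/179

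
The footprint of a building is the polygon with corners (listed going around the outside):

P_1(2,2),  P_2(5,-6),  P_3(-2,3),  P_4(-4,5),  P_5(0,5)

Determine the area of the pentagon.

23.5

Σ = (-22) + (3) + (2) + (-20) + (-10) = -47
Area = |Σ|/2 = 23.5.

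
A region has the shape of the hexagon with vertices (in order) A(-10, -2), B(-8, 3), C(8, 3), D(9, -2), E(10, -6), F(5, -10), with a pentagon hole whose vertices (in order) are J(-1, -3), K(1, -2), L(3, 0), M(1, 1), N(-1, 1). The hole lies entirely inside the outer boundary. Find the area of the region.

165.5

Outer boundary:
Σ = (-46) + (-48) + (-43) + (-34) + (-70) + (-110) = -351
Area = |Σ|/2 = 175.5.
Hole:
Σ = (5) + (6) + (3) + (2) + (4) = 20
Area = |Σ|/2 = 10.
Net area = 175.5 − 10 = 165.5.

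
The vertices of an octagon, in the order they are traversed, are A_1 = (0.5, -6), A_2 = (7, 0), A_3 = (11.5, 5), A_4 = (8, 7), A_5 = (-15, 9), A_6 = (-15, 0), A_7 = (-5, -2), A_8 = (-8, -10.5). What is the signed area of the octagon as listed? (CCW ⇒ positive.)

274.625

Apply Gauss's area formula: 2A = Σ (x_i·y_{i+1} − x_{i+1}·y_i), indices taken mod 8.
Cross-terms: 42, 35, 40.5, 177, 135, 30, 36.5, 53.25  ⇒  Σ = 549.25
Signed area = Σ/2 = 274.625 (positive ⇒ counter-clockwise traversal).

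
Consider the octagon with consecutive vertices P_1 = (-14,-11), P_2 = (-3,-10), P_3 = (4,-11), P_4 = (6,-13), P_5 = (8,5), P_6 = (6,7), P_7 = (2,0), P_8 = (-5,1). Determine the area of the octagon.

205.5

Apply the surveyor's formula: 2A = Σ (x_i·y_{i+1} − x_{i+1}·y_i), indices taken mod 8.
Σ = (107) + (73) + (14) + (134) + (26) + (-14) + (2) + (69) = 411
Area = |Σ|/2 = 205.5.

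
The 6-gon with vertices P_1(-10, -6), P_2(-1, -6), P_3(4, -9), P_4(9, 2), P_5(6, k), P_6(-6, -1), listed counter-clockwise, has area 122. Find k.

4

The doubled signed area Σ (x_i y_{i+1} − x_{i+1} y_i) is linear in k.
With k=0 it equals 184; the coefficient of k is 15 (from the two edges through P_5).
So 15·k + 184 = 2·122 = 244 ⇒ k = 4.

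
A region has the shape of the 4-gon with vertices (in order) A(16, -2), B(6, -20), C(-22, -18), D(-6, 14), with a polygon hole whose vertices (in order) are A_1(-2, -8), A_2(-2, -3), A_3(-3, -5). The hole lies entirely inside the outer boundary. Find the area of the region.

Outer boundary:
Σ = (-308) + (-548) + (-416) + (-212) = -1484
Area = |Σ|/2 = 742.
Hole:
Apply Gauss's area formula: 2A = Σ (x_i·y_{i+1} − x_{i+1}·y_i), indices taken mod 3.
Σ = (-10) + (1) + (14) = 5
Area = |Σ|/2 = 2.5.
Net area = 742 − 2.5 = 739.5.

739.5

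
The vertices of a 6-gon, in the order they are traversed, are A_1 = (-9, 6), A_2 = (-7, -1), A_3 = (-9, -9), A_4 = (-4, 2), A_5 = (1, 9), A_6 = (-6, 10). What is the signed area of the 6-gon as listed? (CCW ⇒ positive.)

65.5

Σ = (51) + (54) + (-54) + (-38) + (64) + (54) = 131
Signed area = Σ/2 = 65.5 (positive ⇒ counter-clockwise traversal).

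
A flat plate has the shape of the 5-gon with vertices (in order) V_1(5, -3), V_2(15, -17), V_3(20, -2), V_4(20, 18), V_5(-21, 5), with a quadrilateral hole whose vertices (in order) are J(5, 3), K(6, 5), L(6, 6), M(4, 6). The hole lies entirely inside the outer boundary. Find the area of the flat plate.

Outer boundary:
Apply the surveyor's formula: 2A = Σ (x_i·y_{i+1} − x_{i+1}·y_i), indices taken mod 5.
V_1→V_2: (5)(-17) − (15)(-3) = -40
V_2→V_3: (15)(-2) − (20)(-17) = 310
V_3→V_4: (20)(18) − (20)(-2) = 400
V_4→V_5: (20)(5) − (-21)(18) = 478
V_5→V_1: (-21)(-3) − (5)(5) = 38
Σ = 1186
Area = |Σ|/2 = 593.
Hole:
Apply Gauss's area formula: 2A = Σ (x_i·y_{i+1} − x_{i+1}·y_i), indices taken mod 4.
J→K: (5)(5) − (6)(3) = 7
K→L: (6)(6) − (6)(5) = 6
L→M: (6)(6) − (4)(6) = 12
M→J: (4)(3) − (5)(6) = -18
Σ = 7
Area = |Σ|/2 = 3.5.
Net area = 593 − 3.5 = 589.5.

589.5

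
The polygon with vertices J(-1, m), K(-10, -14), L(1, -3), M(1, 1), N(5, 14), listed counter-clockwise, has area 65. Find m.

3

The doubled signed area Σ (x_i y_{i+1} − x_{i+1} y_i) is linear in m.
With m=0 it equals 85; the coefficient of m is 15 (from the two edges through J).
So 15·m + 85 = 2·65 = 130 ⇒ m = 3.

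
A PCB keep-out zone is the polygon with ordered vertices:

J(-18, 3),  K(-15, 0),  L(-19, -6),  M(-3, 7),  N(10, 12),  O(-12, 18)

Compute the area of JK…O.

Apply the shoelace formula: 2A = Σ (x_i·y_{i+1} − x_{i+1}·y_i), indices taken mod 6.
Cross-terms: 45, 90, -151, -106, 324, 288  ⇒  Σ = 490
Area = |Σ|/2 = 245.

245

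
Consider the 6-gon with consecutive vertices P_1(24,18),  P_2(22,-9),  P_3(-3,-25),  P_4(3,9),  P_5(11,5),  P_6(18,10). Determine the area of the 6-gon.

Cross-terms: -612, -577, 48, -84, 20, 84  ⇒  Σ = -1121
Area = |Σ|/2 = 560.5.

560.5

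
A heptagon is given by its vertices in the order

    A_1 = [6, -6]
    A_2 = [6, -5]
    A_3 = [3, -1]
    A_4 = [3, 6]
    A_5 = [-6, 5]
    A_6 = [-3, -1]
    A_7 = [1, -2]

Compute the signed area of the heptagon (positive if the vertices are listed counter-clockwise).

Apply the surveyor's formula: 2A = Σ (x_i·y_{i+1} − x_{i+1}·y_i), indices taken mod 7.
A_1→A_2: (6)(-5) − (6)(-6) = 6
A_2→A_3: (6)(-1) − (3)(-5) = 9
A_3→A_4: (3)(6) − (3)(-1) = 21
A_4→A_5: (3)(5) − (-6)(6) = 51
A_5→A_6: (-6)(-1) − (-3)(5) = 21
A_6→A_7: (-3)(-2) − (1)(-1) = 7
A_7→A_1: (1)(-6) − (6)(-2) = 6
Σ = 121
Signed area = Σ/2 = 60.5 (positive ⇒ counter-clockwise traversal).

60.5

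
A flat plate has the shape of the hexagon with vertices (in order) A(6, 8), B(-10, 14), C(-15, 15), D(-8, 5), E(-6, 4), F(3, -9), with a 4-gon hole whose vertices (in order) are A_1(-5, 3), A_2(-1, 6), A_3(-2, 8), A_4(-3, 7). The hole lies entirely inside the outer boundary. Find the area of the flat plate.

187

Outer boundary:
Apply the surveyor's formula: 2A = Σ (x_i·y_{i+1} − x_{i+1}·y_i), indices taken mod 6.
Cross-terms: 164, 60, 45, -2, 42, 78  ⇒  Σ = 387
Area = |Σ|/2 = 193.5.
Hole:
A_1→A_2: (-5)(6) − (-1)(3) = -27
A_2→A_3: (-1)(8) − (-2)(6) = 4
A_3→A_4: (-2)(7) − (-3)(8) = 10
A_4→A_1: (-3)(3) − (-5)(7) = 26
Σ = 13
Area = |Σ|/2 = 6.5.
Net area = 193.5 − 6.5 = 187.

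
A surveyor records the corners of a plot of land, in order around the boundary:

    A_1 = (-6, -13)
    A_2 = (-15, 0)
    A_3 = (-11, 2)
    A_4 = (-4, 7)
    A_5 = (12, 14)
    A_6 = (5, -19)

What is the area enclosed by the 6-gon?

455.5

Apply the shoelace formula: 2A = Σ (x_i·y_{i+1} − x_{i+1}·y_i), indices taken mod 6.
Σ = (-195) + (-30) + (-69) + (-140) + (-298) + (-179) = -911
Area = |Σ|/2 = 455.5.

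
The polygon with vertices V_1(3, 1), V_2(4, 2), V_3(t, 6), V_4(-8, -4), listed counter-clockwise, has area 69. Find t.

-10

Write out the shoelace sum; only the two edges meeting at V_3 involve t:
2·Area = [(4·6 − t·2) + (t·(-4) − (-8)·6)] + 6
       = -6·t + 78 = 138
⇒ t = -10.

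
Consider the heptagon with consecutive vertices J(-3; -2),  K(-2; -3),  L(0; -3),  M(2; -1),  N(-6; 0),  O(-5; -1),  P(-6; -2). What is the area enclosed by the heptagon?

13.5

Σ = (5) + (6) + (6) + (-6) + (6) + (4) + (6) = 27
Area = |Σ|/2 = 13.5.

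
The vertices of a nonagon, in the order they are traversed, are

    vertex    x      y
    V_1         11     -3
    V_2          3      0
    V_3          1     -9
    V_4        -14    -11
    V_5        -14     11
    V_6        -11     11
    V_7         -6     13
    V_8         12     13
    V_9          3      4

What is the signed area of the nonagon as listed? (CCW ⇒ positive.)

-425.5

Cross-terms: 9, -27, -137, -308, -33, -77, -234, 9, -53  ⇒  Σ = -851
Signed area = Σ/2 = -425.5 (negative ⇒ clockwise traversal).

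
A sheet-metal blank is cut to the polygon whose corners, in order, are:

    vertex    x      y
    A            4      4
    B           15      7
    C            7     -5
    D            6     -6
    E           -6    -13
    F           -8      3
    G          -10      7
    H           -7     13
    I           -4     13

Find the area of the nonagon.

309

Apply Gauss's area formula: 2A = Σ (x_i·y_{i+1} − x_{i+1}·y_i), indices taken mod 9.
Σ = (-32) + (-124) + (-12) + (-114) + (-122) + (-26) + (-81) + (-39) + (-68) = -618
Area = |Σ|/2 = 309.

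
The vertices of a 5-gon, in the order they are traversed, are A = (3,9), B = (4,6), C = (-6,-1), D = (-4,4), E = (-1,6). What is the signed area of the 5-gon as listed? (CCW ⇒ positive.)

-30.5

Cross-terms: -18, 32, -28, -20, -27  ⇒  Σ = -61
Signed area = Σ/2 = -30.5 (negative ⇒ clockwise traversal).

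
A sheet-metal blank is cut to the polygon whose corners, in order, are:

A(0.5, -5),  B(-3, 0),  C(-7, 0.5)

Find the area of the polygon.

Apply Gauss's area formula: 2A = Σ (x_i·y_{i+1} − x_{i+1}·y_i), indices taken mod 3.
A→B: (0.5)(0) − (-3)(-5) = -15
B→C: (-3)(0.5) − (-7)(0) = -1.5
C→A: (-7)(-5) − (0.5)(0.5) = 34.75
Σ = 18.25
Area = |Σ|/2 = 9.125.

9.125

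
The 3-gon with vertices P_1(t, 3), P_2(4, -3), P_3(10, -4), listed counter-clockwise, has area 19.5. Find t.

7

Write out the shoelace sum; only the two edges meeting at P_1 involve t:
2·Area = [(10·3 − t·(-4)) + (t·(-3) − 4·3)] + 14
       = 1·t + 32 = 39
⇒ t = 7.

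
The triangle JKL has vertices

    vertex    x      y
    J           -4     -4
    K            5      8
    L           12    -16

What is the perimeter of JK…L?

|JK| = √((9)² + (12)²) = √225 = 15
|KL| = √((7)² + (-24)²) = √625 = 25
|LJ| = √((-16)² + (12)²) = √400 = 20
Perimeter = 15 + 25 + 20 = 60.

60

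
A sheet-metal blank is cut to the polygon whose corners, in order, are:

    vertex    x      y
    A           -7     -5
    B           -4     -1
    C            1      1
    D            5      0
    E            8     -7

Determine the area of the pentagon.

Apply the shoelace formula: 2A = Σ (x_i·y_{i+1} − x_{i+1}·y_i), indices taken mod 5.
Σ = (-13) + (-3) + (-5) + (-35) + (-89) = -145
Area = |Σ|/2 = 72.5.

72.5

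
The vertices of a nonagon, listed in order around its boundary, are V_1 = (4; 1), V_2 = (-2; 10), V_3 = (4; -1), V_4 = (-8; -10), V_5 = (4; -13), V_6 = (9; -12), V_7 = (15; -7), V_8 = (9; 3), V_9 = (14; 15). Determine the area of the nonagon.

V_1→V_2: (4)(10) − (-2)(1) = 42
V_2→V_3: (-2)(-1) − (4)(10) = -38
V_3→V_4: (4)(-10) − (-8)(-1) = -48
V_4→V_5: (-8)(-13) − (4)(-10) = 144
V_5→V_6: (4)(-12) − (9)(-13) = 69
V_6→V_7: (9)(-7) − (15)(-12) = 117
V_7→V_8: (15)(3) − (9)(-7) = 108
V_8→V_9: (9)(15) − (14)(3) = 93
V_9→V_1: (14)(1) − (4)(15) = -46
Σ = 441
Area = |Σ|/2 = 220.5.

220.5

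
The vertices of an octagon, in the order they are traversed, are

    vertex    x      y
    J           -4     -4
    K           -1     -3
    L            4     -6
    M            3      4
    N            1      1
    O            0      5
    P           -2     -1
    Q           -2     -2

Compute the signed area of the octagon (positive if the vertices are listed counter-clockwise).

38

Apply the surveyor's formula: 2A = Σ (x_i·y_{i+1} − x_{i+1}·y_i), indices taken mod 8.
Σ = (8) + (18) + (34) + (-1) + (5) + (10) + (2) + (0) = 76
Signed area = Σ/2 = 38 (positive ⇒ counter-clockwise traversal).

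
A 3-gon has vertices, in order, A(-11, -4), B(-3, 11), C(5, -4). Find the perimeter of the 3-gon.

|AB| = √((8)² + (15)²) = √289 = 17
|BC| = √((8)² + (-15)²) = √289 = 17
|CA| = √((-16)² + (0)²) = √256 = 16
Perimeter = 17 + 17 + 16 = 50.

50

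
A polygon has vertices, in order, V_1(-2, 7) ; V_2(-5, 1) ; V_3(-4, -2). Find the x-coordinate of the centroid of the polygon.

Apply Gauss's area formula. First the cross-terms c_i = x_i·y_{i+1} − x_{i+1}·y_i:
  33, 14, -32  ⇒  2A = 15, A = 7.5.
Then Σ (x_i + x_{i+1})·c_i = -165, so x̄ = -165 / (6·7.5) = -11/3.

-11/3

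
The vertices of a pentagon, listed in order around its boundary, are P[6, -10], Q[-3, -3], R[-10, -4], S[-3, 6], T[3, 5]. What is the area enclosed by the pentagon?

Cross-terms: -48, -18, -72, -33, -60  ⇒  Σ = -231
Area = |Σ|/2 = 115.5.

115.5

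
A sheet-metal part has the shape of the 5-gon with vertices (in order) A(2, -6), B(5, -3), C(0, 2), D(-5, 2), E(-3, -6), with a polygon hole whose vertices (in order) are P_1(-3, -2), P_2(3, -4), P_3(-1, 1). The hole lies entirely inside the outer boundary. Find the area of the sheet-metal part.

44

Outer boundary:
Apply the surveyor's formula: 2A = Σ (x_i·y_{i+1} − x_{i+1}·y_i), indices taken mod 5.
A→B: (2)(-3) − (5)(-6) = 24
B→C: (5)(2) − (0)(-3) = 10
C→D: (0)(2) − (-5)(2) = 10
D→E: (-5)(-6) − (-3)(2) = 36
E→A: (-3)(-6) − (2)(-6) = 30
Σ = 110
Area = |Σ|/2 = 55.
Hole:
Apply Gauss's area formula: 2A = Σ (x_i·y_{i+1} − x_{i+1}·y_i), indices taken mod 3.
Σ = (18) + (-1) + (5) = 22
Area = |Σ|/2 = 11.
Net area = 55 − 11 = 44.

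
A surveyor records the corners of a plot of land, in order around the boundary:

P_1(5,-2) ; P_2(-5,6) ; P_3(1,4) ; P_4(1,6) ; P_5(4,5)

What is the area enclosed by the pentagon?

Cross-terms: 20, -26, 2, -19, -33  ⇒  Σ = -56
Area = |Σ|/2 = 28.

28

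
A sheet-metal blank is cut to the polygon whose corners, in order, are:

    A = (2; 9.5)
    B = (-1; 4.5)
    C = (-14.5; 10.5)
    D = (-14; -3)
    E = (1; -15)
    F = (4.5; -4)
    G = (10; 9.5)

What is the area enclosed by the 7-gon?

Apply the shoelace (surveyor's) formula: 2A = Σ (x_i·y_{i+1} − x_{i+1}·y_i), indices taken mod 7.
Cross-terms: 18.5, 54.75, 190.5, 213, 63.5, 82.75, 76  ⇒  Σ = 699
Area = |Σ|/2 = 349.5.

349.5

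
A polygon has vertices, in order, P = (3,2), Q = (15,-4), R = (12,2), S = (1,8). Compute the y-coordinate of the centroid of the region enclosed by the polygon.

Apply the shoelace (surveyor's) formula. First the cross-terms c_i = x_i·y_{i+1} − x_{i+1}·y_i:
  -42, 78, 94, -22  ⇒  2A = 108, A = 54.
Then Σ (y_i + y_{i+1})·c_i = 648, so ȳ = 648 / (6·54) = 2.

2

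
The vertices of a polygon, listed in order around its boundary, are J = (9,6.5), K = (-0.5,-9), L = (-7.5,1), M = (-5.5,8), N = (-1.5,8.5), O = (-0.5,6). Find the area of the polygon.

Apply Gauss's area formula: 2A = Σ (x_i·y_{i+1} − x_{i+1}·y_i), indices taken mod 6.
Σ = (-77.75) + (-68) + (-54.5) + (-34.75) + (-4.75) + (-57.25) = -297
Area = |Σ|/2 = 148.5.

148.5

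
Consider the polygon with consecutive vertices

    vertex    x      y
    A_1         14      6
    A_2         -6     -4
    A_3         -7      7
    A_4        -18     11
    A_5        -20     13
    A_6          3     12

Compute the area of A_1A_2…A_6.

242

Σ = (-20) + (-70) + (49) + (-14) + (-279) + (-150) = -484
Area = |Σ|/2 = 242.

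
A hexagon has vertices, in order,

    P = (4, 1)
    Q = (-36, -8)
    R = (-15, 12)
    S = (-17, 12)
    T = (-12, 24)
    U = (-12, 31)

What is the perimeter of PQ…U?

|PQ| = √((-40)² + (-9)²) = √1681 = 41
|QR| = √((21)² + (20)²) = √841 = 29
|RS| = √((-2)² + (0)²) = √4 = 2
|ST| = √((5)² + (12)²) = √169 = 13
|TU| = √((0)² + (7)²) = √49 = 7
|UP| = √((16)² + (-30)²) = √1156 = 34
Perimeter = 41 + 29 + 2 + 13 + 7 + 34 = 126.

126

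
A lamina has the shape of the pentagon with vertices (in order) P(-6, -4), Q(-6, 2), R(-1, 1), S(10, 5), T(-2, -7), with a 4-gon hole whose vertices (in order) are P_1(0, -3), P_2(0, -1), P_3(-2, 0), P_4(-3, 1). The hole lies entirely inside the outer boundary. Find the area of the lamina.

72

Outer boundary:
Cross-terms: -36, -4, -15, -60, -34  ⇒  Σ = -149
Area = |Σ|/2 = 74.5.
Hole:
Σ = (0) + (-2) + (-2) + (9) = 5
Area = |Σ|/2 = 2.5.
Net area = 74.5 − 2.5 = 72.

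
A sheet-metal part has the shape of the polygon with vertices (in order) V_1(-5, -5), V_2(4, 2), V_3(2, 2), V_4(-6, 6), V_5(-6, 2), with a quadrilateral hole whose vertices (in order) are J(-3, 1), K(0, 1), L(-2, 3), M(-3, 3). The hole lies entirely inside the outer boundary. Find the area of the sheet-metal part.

Outer boundary:
Apply the shoelace (surveyor's) formula: 2A = Σ (x_i·y_{i+1} − x_{i+1}·y_i), indices taken mod 5.
V_1→V_2: (-5)(2) − (4)(-5) = 10
V_2→V_3: (4)(2) − (2)(2) = 4
V_3→V_4: (2)(6) − (-6)(2) = 24
V_4→V_5: (-6)(2) − (-6)(6) = 24
V_5→V_1: (-6)(-5) − (-5)(2) = 40
Σ = 102
Area = |Σ|/2 = 51.
Hole:
Apply the shoelace (surveyor's) formula: 2A = Σ (x_i·y_{i+1} − x_{i+1}·y_i), indices taken mod 4.
J→K: (-3)(1) − (0)(1) = -3
K→L: (0)(3) − (-2)(1) = 2
L→M: (-2)(3) − (-3)(3) = 3
M→J: (-3)(1) − (-3)(3) = 6
Σ = 8
Area = |Σ|/2 = 4.
Net area = 51 − 4 = 47.

47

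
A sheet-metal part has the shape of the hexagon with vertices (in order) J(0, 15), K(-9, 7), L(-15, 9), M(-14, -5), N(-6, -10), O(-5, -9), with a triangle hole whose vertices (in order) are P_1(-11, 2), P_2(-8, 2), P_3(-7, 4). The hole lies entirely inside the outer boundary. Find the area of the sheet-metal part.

196.5

Outer boundary:
Apply the shoelace (surveyor's) formula: 2A = Σ (x_i·y_{i+1} − x_{i+1}·y_i), indices taken mod 6.
J→K: (0)(7) − (-9)(15) = 135
K→L: (-9)(9) − (-15)(7) = 24
L→M: (-15)(-5) − (-14)(9) = 201
M→N: (-14)(-10) − (-6)(-5) = 110
N→O: (-6)(-9) − (-5)(-10) = 4
O→J: (-5)(15) − (0)(-9) = -75
Σ = 399
Area = |Σ|/2 = 199.5.
Hole:
Apply Gauss's area formula: 2A = Σ (x_i·y_{i+1} − x_{i+1}·y_i), indices taken mod 3.
Σ = (-6) + (-18) + (30) = 6
Area = |Σ|/2 = 3.
Net area = 199.5 − 3 = 196.5.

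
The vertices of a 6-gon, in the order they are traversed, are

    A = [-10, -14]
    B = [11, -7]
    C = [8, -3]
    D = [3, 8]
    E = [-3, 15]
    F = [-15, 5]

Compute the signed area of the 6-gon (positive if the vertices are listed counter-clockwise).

429.5

Apply the shoelace (surveyor's) formula: 2A = Σ (x_i·y_{i+1} − x_{i+1}·y_i), indices taken mod 6.
Σ = (224) + (23) + (73) + (69) + (210) + (260) = 859
Signed area = Σ/2 = 429.5 (positive ⇒ counter-clockwise traversal).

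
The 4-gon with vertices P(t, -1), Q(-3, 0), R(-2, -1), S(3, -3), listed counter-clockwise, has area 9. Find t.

4

Write out the shoelace sum; only the two edges meeting at P involve t:
2·Area = [(3·(-1) − t·(-3)) + (t·0 − (-3)·(-1))] + 12
       = 3·t + 6 = 18
⇒ t = 4.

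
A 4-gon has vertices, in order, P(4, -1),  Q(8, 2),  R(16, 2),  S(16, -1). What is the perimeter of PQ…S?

28

|PQ| = √((4)² + (3)²) = √25 = 5
|QR| = √((8)² + (0)²) = √64 = 8
|RS| = √((0)² + (-3)²) = √9 = 3
|SP| = √((-12)² + (0)²) = √144 = 12
Perimeter = 5 + 8 + 3 + 12 = 28.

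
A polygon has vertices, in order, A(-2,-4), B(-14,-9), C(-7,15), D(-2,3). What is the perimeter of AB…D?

|AB| = √((-12)² + (-5)²) = √169 = 13
|BC| = √((7)² + (24)²) = √625 = 25
|CD| = √((5)² + (-12)²) = √169 = 13
|DA| = √((0)² + (-7)²) = √49 = 7
Perimeter = 13 + 25 + 13 + 7 = 58.

58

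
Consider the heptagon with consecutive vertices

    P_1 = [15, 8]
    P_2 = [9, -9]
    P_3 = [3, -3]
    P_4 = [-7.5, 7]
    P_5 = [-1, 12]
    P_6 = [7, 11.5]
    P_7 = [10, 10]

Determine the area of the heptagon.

251

Apply the shoelace (surveyor's) formula: 2A = Σ (x_i·y_{i+1} − x_{i+1}·y_i), indices taken mod 7.
Cross-terms: -207, 0, -1.5, -83, -95.5, -45, -70  ⇒  Σ = -502
Area = |Σ|/2 = 251.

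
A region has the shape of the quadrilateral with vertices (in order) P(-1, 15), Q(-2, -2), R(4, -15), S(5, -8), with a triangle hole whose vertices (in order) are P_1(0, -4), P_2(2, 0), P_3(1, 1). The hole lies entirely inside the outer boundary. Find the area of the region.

Outer boundary:
Apply the surveyor's formula: 2A = Σ (x_i·y_{i+1} − x_{i+1}·y_i), indices taken mod 4.
Σ = (32) + (38) + (43) + (67) = 180
Area = |Σ|/2 = 90.
Hole:
Apply the surveyor's formula: 2A = Σ (x_i·y_{i+1} − x_{i+1}·y_i), indices taken mod 3.
Cross-terms: 8, 2, -4  ⇒  Σ = 6
Area = |Σ|/2 = 3.
Net area = 90 − 3 = 87.

87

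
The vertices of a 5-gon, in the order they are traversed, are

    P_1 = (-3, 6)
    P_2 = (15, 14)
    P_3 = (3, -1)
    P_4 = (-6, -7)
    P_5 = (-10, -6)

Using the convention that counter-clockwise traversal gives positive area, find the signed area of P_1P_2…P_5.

-164

P_1→P_2: (-3)(14) − (15)(6) = -132
P_2→P_3: (15)(-1) − (3)(14) = -57
P_3→P_4: (3)(-7) − (-6)(-1) = -27
P_4→P_5: (-6)(-6) − (-10)(-7) = -34
P_5→P_1: (-10)(6) − (-3)(-6) = -78
Σ = -328
Signed area = Σ/2 = -164 (negative ⇒ clockwise traversal).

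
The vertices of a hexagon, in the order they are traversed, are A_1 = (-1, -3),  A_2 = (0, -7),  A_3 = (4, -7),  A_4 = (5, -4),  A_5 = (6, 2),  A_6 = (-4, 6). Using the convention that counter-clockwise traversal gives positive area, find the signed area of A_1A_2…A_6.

Σ = (7) + (28) + (19) + (34) + (44) + (18) = 150
Signed area = Σ/2 = 75 (positive ⇒ counter-clockwise traversal).

75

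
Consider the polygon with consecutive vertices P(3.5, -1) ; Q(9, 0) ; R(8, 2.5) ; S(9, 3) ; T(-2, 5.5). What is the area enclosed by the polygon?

P→Q: (3.5)(0) − (9)(-1) = 9
Q→R: (9)(2.5) − (8)(0) = 22.5
R→S: (8)(3) − (9)(2.5) = 1.5
S→T: (9)(5.5) − (-2)(3) = 55.5
T→P: (-2)(-1) − (3.5)(5.5) = -17.25
Σ = 71.25
Area = |Σ|/2 = 35.625.

35.625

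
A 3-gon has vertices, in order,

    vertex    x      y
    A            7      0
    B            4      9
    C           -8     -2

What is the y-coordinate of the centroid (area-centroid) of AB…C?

Apply Gauss's area formula. First the cross-terms c_i = x_i·y_{i+1} − x_{i+1}·y_i:
  63, 64, 14  ⇒  2A = 141, A = 70.5.
Then Σ (y_i + y_{i+1})·c_i = 987, so ȳ = 987 / (6·70.5) = 7/3.

7/3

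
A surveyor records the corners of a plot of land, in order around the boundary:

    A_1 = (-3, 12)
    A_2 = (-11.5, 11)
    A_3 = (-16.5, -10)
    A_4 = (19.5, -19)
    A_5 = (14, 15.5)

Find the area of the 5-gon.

846.375

A_1→A_2: (-3)(11) − (-11.5)(12) = 105
A_2→A_3: (-11.5)(-10) − (-16.5)(11) = 296.5
A_3→A_4: (-16.5)(-19) − (19.5)(-10) = 508.5
A_4→A_5: (19.5)(15.5) − (14)(-19) = 568.25
A_5→A_1: (14)(12) − (-3)(15.5) = 214.5
Σ = 1692.75
Area = |Σ|/2 = 846.375.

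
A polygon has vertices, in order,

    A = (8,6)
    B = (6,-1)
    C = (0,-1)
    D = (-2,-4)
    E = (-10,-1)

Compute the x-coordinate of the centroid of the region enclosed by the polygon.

Apply the shoelace formula. First the cross-terms c_i = x_i·y_{i+1} − x_{i+1}·y_i:
  -44, -6, -2, -38, -52  ⇒  2A = -142, A = -71.
Then Σ (x_i + x_{i+1})·c_i = -88, so x̄ = -88 / (6·(-71)) = 44/213.

44/213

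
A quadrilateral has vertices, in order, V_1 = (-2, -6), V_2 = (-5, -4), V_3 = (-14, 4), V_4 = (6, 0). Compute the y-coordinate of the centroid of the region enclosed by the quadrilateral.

Apply the shoelace formula. First the cross-terms c_i = x_i·y_{i+1} − x_{i+1}·y_i:
  -22, -76, -24, -36  ⇒  2A = -158, A = -79.
Then Σ (y_i + y_{i+1})·c_i = 340, so ȳ = 340 / (6·(-79)) = -170/237.

-170/237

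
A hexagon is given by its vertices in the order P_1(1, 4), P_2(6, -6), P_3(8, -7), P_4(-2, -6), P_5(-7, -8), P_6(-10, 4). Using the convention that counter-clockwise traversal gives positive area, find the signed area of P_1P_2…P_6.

P_1→P_2: (1)(-6) − (6)(4) = -30
P_2→P_3: (6)(-7) − (8)(-6) = 6
P_3→P_4: (8)(-6) − (-2)(-7) = -62
P_4→P_5: (-2)(-8) − (-7)(-6) = -26
P_5→P_6: (-7)(4) − (-10)(-8) = -108
P_6→P_1: (-10)(4) − (1)(4) = -44
Σ = -264
Signed area = Σ/2 = -132 (negative ⇒ clockwise traversal).

-132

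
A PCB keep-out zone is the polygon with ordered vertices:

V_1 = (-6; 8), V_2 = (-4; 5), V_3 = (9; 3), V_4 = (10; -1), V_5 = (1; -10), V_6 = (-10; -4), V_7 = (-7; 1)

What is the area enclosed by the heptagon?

192.5

Cross-terms: 2, -57, -39, -99, -104, -38, -50  ⇒  Σ = -385
Area = |Σ|/2 = 192.5.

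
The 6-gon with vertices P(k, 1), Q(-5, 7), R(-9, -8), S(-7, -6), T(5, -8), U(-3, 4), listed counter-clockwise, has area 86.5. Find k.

Write out the shoelace sum; only the two edges meeting at P involve k:
2·Area = [((-3)·1 − k·4) + (k·7 − (-5)·1)] + 183
       = 3·k + 185 = 173
⇒ k = -4.

-4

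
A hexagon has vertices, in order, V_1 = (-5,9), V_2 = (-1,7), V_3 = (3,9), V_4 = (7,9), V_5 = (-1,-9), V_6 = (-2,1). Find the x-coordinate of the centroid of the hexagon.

Apply Gauss's area formula. First the cross-terms c_i = x_i·y_{i+1} − x_{i+1}·y_i:
  -26, -30, -36, -54, -19, -13  ⇒  2A = -178, A = -89.
Then Σ (x_i + x_{i+1})·c_i = -440, so x̄ = -440 / (6·(-89)) = 220/267.

220/267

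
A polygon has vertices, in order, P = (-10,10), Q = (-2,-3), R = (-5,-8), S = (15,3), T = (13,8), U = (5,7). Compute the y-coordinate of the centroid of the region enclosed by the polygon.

Apply Gauss's area formula. First the cross-terms c_i = x_i·y_{i+1} − x_{i+1}·y_i:
  50, 1, 105, 81, 51, 120  ⇒  2A = 408, A = 204.
Then Σ (y_i + y_{i+1})·c_i = 3510, so ȳ = 3510 / (6·204) = 195/68.

195/68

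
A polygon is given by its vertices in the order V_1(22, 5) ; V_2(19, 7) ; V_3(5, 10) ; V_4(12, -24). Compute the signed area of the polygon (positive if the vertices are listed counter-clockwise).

281

V_1→V_2: (22)(7) − (19)(5) = 59
V_2→V_3: (19)(10) − (5)(7) = 155
V_3→V_4: (5)(-24) − (12)(10) = -240
V_4→V_1: (12)(5) − (22)(-24) = 588
Σ = 562
Signed area = Σ/2 = 281 (positive ⇒ counter-clockwise traversal).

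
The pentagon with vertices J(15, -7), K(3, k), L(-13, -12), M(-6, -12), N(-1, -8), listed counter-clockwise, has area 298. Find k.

The doubled signed area Σ (x_i y_{i+1} − x_{i+1} y_i) is linear in k.
With k=0 it equals 232; the coefficient of k is 28 (from the two edges through K).
So 28·k + 232 = 2·298 = 596 ⇒ k = 13.

13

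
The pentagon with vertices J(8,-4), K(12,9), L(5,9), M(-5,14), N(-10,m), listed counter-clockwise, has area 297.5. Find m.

Write out the shoelace sum; only the two edges meeting at N involve m:
2·Area = [((-5)·m − (-10)·14) + ((-10)·(-4) − 8·m)] + 298
       = -13·m + 478 = 595
⇒ m = -9.

-9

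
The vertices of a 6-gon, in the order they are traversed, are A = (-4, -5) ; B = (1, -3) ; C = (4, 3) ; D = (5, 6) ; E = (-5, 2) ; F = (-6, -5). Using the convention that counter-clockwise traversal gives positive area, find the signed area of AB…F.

Cross-terms: 17, 15, 9, 40, 37, 10  ⇒  Σ = 128
Signed area = Σ/2 = 64 (positive ⇒ counter-clockwise traversal).

64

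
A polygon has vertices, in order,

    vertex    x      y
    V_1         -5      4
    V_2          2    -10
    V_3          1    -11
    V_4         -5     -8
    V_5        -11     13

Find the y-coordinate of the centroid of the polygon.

Apply the surveyor's formula. First the cross-terms c_i = x_i·y_{i+1} − x_{i+1}·y_i:
  42, -12, -63, -153, 21  ⇒  2A = -165, A = -82.5.
Then Σ (y_i + y_{i+1})·c_i = 789, so ȳ = 789 / (6·(-82.5)) = -263/165.

-263/165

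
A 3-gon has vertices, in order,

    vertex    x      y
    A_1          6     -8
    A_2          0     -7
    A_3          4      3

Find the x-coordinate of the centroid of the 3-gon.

Apply the shoelace (surveyor's) formula. First the cross-terms c_i = x_i·y_{i+1} − x_{i+1}·y_i:
  -42, 28, -50  ⇒  2A = -64, A = -32.
Then Σ (x_i + x_{i+1})·c_i = -640, so x̄ = -640 / (6·(-32)) = 10/3.

10/3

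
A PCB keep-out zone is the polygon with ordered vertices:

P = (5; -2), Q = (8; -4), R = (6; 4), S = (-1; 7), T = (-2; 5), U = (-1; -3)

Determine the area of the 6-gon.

67.5

Apply the shoelace formula: 2A = Σ (x_i·y_{i+1} − x_{i+1}·y_i), indices taken mod 6.
Σ = (-4) + (56) + (46) + (9) + (11) + (17) = 135
Area = |Σ|/2 = 67.5.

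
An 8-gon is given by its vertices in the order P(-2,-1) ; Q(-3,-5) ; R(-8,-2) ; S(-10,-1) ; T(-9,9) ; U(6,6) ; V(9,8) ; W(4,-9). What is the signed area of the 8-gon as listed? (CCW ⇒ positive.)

Σ = (7) + (-34) + (-12) + (-99) + (-108) + (-6) + (-113) + (-22) = -387
Signed area = Σ/2 = -193.5 (negative ⇒ clockwise traversal).

-193.5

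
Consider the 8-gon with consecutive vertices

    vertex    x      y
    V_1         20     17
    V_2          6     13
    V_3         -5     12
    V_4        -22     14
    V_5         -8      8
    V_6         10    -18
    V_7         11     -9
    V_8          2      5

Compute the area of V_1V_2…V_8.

302

Apply the surveyor's formula: 2A = Σ (x_i·y_{i+1} − x_{i+1}·y_i), indices taken mod 8.
Σ = (158) + (137) + (194) + (-64) + (64) + (108) + (73) + (-66) = 604
Area = |Σ|/2 = 302.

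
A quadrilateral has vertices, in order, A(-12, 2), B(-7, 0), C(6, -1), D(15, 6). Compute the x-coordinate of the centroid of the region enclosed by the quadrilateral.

184/87

Apply Gauss's area formula. First the cross-terms c_i = x_i·y_{i+1} − x_{i+1}·y_i:
  14, 7, 51, 102  ⇒  2A = 174, A = 87.
Then Σ (x_i + x_{i+1})·c_i = 1104, so x̄ = 1104 / (6·87) = 184/87.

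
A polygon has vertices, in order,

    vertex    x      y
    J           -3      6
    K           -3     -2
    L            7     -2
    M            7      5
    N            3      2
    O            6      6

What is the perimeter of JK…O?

44

|JK| = √((0)² + (-8)²) = √64 = 8
|KL| = √((10)² + (0)²) = √100 = 10
|LM| = √((0)² + (7)²) = √49 = 7
|MN| = √((-4)² + (-3)²) = √25 = 5
|NO| = √((3)² + (4)²) = √25 = 5
|OJ| = √((-9)² + (0)²) = √81 = 9
Perimeter = 8 + 10 + 7 + 5 + 5 + 9 = 44.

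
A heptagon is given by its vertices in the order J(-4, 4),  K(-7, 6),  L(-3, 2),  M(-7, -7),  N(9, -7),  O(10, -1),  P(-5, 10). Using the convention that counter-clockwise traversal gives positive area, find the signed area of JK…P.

165.5

Apply the surveyor's formula: 2A = Σ (x_i·y_{i+1} − x_{i+1}·y_i), indices taken mod 7.
Σ = (4) + (4) + (35) + (112) + (61) + (95) + (20) = 331
Signed area = Σ/2 = 165.5 (positive ⇒ counter-clockwise traversal).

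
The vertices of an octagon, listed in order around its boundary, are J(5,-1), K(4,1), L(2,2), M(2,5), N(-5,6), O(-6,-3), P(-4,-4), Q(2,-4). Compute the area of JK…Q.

81.5

Apply the shoelace formula: 2A = Σ (x_i·y_{i+1} − x_{i+1}·y_i), indices taken mod 8.
Σ = (9) + (6) + (6) + (37) + (51) + (12) + (24) + (18) = 163
Area = |Σ|/2 = 81.5.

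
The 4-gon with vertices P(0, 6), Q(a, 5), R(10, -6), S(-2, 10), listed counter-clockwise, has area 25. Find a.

The doubled signed area Σ (x_i y_{i+1} − x_{i+1} y_i) is linear in a.
With a=0 it equals 26; the coefficient of a is -12 (from the two edges through Q).
So -12·a + 26 = 2·25 = 50 ⇒ a = -2.

-2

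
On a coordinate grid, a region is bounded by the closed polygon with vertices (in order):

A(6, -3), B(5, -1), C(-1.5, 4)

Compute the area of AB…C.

Σ = (9) + (18.5) + (-19.5) = 8
Area = |Σ|/2 = 4.

4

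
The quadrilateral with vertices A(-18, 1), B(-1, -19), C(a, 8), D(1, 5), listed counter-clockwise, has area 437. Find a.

The doubled signed area Σ (x_i y_{i+1} − x_{i+1} y_i) is linear in a.
With a=0 it equals 418; the coefficient of a is 24 (from the two edges through C).
So 24·a + 418 = 2·437 = 874 ⇒ a = 19.

19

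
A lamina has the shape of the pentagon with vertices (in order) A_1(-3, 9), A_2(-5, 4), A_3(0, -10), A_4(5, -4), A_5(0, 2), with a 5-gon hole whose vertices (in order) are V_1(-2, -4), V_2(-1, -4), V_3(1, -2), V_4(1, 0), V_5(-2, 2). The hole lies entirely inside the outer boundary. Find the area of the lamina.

Outer boundary:
A_1→A_2: (-3)(4) − (-5)(9) = 33
A_2→A_3: (-5)(-10) − (0)(4) = 50
A_3→A_4: (0)(-4) − (5)(-10) = 50
A_4→A_5: (5)(2) − (0)(-4) = 10
A_5→A_1: (0)(9) − (-3)(2) = 6
Σ = 149
Area = |Σ|/2 = 74.5.
Hole:
Apply the surveyor's formula: 2A = Σ (x_i·y_{i+1} − x_{i+1}·y_i), indices taken mod 5.
V_1→V_2: (-2)(-4) − (-1)(-4) = 4
V_2→V_3: (-1)(-2) − (1)(-4) = 6
V_3→V_4: (1)(0) − (1)(-2) = 2
V_4→V_5: (1)(2) − (-2)(0) = 2
V_5→V_1: (-2)(-4) − (-2)(2) = 12
Σ = 26
Area = |Σ|/2 = 13.
Net area = 74.5 − 13 = 61.5.

61.5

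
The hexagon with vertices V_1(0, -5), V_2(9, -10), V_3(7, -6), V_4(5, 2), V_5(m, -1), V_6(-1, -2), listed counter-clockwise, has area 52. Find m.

0

The doubled signed area Σ (x_i y_{i+1} − x_{i+1} y_i) is linear in m.
With m=0 it equals 104; the coefficient of m is -4 (from the two edges through V_5).
So -4·m + 104 = 2·52 = 104 ⇒ m = 0.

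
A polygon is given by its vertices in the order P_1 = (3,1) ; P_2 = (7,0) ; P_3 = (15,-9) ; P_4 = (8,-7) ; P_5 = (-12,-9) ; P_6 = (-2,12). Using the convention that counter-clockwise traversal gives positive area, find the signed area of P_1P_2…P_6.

-229.5

Σ = (-7) + (-63) + (-33) + (-156) + (-162) + (-38) = -459
Signed area = Σ/2 = -229.5 (negative ⇒ clockwise traversal).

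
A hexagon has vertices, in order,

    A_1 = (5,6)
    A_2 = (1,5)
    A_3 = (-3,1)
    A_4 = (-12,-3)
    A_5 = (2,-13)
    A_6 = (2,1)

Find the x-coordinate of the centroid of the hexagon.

Apply the shoelace (surveyor's) formula. First the cross-terms c_i = x_i·y_{i+1} − x_{i+1}·y_i:
  19, 16, 21, 162, 28, 7  ⇒  2A = 253, A = 126.5.
Then Σ (x_i + x_{i+1})·c_i = -1692, so x̄ = -1692 / (6·126.5) = -564/253.

-564/253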